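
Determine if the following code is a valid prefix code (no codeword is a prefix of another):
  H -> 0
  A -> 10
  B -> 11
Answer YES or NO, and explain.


Checking each pair (does one codeword prefix another?):
  H='0' vs A='10': no prefix
  H='0' vs B='11': no prefix
  A='10' vs H='0': no prefix
  A='10' vs B='11': no prefix
  B='11' vs H='0': no prefix
  B='11' vs A='10': no prefix
No violation found over all pairs.

YES -- this is a valid prefix code. No codeword is a prefix of any other codeword.


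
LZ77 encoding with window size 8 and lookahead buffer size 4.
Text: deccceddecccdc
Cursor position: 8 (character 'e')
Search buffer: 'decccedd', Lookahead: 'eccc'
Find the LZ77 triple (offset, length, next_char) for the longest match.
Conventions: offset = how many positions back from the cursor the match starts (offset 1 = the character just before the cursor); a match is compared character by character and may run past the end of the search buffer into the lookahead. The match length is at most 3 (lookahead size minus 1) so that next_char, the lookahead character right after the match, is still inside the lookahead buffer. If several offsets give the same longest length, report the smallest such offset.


Try each offset into the search buffer:
  offset=1 (pos 7, char 'd'): match length 0
  offset=2 (pos 6, char 'd'): match length 0
  offset=3 (pos 5, char 'e'): match length 1
  offset=4 (pos 4, char 'c'): match length 0
  offset=5 (pos 3, char 'c'): match length 0
  offset=6 (pos 2, char 'c'): match length 0
  offset=7 (pos 1, char 'e'): match length 3
  offset=8 (pos 0, char 'd'): match length 0
Longest match has length 3 at offset 7.
next_char = character at position 8 + 3 = 11 -> 'c'

Best match: offset=7, length=3 (matching 'ecc' starting at position 1)
LZ77 triple: (7, 3, 'c')


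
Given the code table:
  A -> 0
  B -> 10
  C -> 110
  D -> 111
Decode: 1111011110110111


Decoding:
111 -> D
10 -> B
111 -> D
10 -> B
110 -> C
111 -> D


Result: DBDBCD


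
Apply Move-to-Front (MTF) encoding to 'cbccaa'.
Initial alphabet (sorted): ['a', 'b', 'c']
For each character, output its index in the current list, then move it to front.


MTF encoding:
'c': index 2 in ['a', 'b', 'c'] -> ['c', 'a', 'b']
'b': index 2 in ['c', 'a', 'b'] -> ['b', 'c', 'a']
'c': index 1 in ['b', 'c', 'a'] -> ['c', 'b', 'a']
'c': index 0 in ['c', 'b', 'a'] -> ['c', 'b', 'a']
'a': index 2 in ['c', 'b', 'a'] -> ['a', 'c', 'b']
'a': index 0 in ['a', 'c', 'b'] -> ['a', 'c', 'b']


Output: [2, 2, 1, 0, 2, 0]


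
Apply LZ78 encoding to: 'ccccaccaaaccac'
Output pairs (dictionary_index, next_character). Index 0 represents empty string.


LZ78 encoding steps:
Dictionary: {0: ''}
Step 1: w='' (idx 0), next='c' -> output (0, 'c'), add 'c' as idx 1
Step 2: w='c' (idx 1), next='c' -> output (1, 'c'), add 'cc' as idx 2
Step 3: w='c' (idx 1), next='a' -> output (1, 'a'), add 'ca' as idx 3
Step 4: w='cc' (idx 2), next='a' -> output (2, 'a'), add 'cca' as idx 4
Step 5: w='' (idx 0), next='a' -> output (0, 'a'), add 'a' as idx 5
Step 6: w='a' (idx 5), next='c' -> output (5, 'c'), add 'ac' as idx 6
Step 7: w='ca' (idx 3), next='c' -> output (3, 'c'), add 'cac' as idx 7


Encoded: [(0, 'c'), (1, 'c'), (1, 'a'), (2, 'a'), (0, 'a'), (5, 'c'), (3, 'c')]


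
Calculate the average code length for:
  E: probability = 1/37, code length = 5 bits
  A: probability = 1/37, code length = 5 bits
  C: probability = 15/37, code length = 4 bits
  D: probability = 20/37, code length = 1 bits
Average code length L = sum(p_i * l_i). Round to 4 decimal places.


Weighted contributions p_i * l_i:
  E: (1/37) * 5 = 5/37
  A: (1/37) * 5 = 5/37
  C: (15/37) * 4 = 60/37
  D: (20/37) * 1 = 20/37
Sum = (5 + 5 + 60 + 20)/37 = 90/37

L = 90/37 = 2.4324 bits/symbol


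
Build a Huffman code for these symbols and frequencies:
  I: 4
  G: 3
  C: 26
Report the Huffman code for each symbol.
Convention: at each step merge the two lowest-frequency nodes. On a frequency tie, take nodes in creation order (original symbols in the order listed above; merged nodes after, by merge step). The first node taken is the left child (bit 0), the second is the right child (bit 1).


Huffman tree construction:
Step 1: Merge G(3) + I(4) = 7
Step 2: Merge (G+I)(7) + C(26) = 33
Read each symbol's code off the tree from the root (left child = 0, right child = 1).

Codes:
  I: 01 (length 2)
  G: 00 (length 2)
  C: 1 (length 1)
Average code length: 40/33 = 1.2121 bits/symbol


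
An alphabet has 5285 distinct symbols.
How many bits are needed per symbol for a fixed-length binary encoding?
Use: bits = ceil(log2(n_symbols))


log2(5285) = 12.3677
Bracket: 2^12 = 4096 < 5285 <= 2^13 = 8192
So ceil(log2(5285)) = 13

bits = ceil(log2(5285)) = ceil(12.3677) = 13 bits


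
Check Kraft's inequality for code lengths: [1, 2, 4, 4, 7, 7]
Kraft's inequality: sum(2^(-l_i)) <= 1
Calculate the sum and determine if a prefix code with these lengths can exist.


Sum = 2^(-1) + 2^(-2) + 2^(-4) + 2^(-4) + 2^(-7) + 2^(-7)
    = 0.5 + 0.25 + 0.0625 + 0.0625 + 0.0078125 + 0.0078125
    = 114/128 = 0.890625
Since 0.890625 <= 1, Kraft's inequality IS satisfied.
A prefix code with these lengths CAN exist.

Kraft sum = 0.890625. Satisfied.


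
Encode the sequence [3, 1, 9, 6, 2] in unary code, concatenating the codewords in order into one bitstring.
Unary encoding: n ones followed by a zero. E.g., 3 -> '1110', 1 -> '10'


Encode each number as n ones followed by a terminating 0:
  3 -> 1110 (4 bits)
  1 -> 10 (2 bits)
  9 -> 1111111110 (10 bits)
  6 -> 1111110 (7 bits)
  2 -> 110 (3 bits)
Total length = 4 + 2 + 10 + 7 + 3 = 26 bits.

Unary([3, 1, 9, 6, 2]) = 11101011111111101111110110 (26 bits)


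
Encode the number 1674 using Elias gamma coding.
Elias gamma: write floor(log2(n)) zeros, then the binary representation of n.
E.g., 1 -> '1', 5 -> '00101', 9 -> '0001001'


num_bits = floor(log2(1674)) + 1 = 11
leading_zeros = num_bits - 1 = 10
binary(1674) = 11010001010

Elias gamma(1674) = '0000000000' + '11010001010' = 000000000011010001010 (21 bits)


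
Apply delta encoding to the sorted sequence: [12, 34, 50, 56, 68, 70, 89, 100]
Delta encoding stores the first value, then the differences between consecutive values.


First value: 12
Deltas:
  34 - 12 = 22
  50 - 34 = 16
  56 - 50 = 6
  68 - 56 = 12
  70 - 68 = 2
  89 - 70 = 19
  100 - 89 = 11


Delta encoded: [12, 22, 16, 6, 12, 2, 19, 11]


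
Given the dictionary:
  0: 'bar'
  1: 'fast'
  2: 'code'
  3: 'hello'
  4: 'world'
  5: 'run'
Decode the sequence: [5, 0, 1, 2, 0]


Look up each index in the dictionary:
  5 -> 'run'
  0 -> 'bar'
  1 -> 'fast'
  2 -> 'code'
  0 -> 'bar'

Decoded: "run bar fast code bar"


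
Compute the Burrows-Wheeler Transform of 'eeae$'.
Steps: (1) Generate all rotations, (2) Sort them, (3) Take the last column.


Rotations (sorted):
  0: $eeae -> last char: e
  1: ae$ee -> last char: e
  2: e$eea -> last char: a
  3: eae$e -> last char: e
  4: eeae$ -> last char: $


BWT = eeae$


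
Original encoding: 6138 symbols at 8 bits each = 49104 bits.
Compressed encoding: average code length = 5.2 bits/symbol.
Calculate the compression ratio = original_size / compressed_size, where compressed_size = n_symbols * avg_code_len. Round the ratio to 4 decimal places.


original_size = n_symbols * orig_bits = 6138 * 8 = 49104 bits
compressed_size = n_symbols * avg_code_len = 6138 * 5.2 = 31917.6 bits
ratio = original_size / compressed_size = 49104 / 31917.6 = 1.5385

Compression ratio = 1.5385


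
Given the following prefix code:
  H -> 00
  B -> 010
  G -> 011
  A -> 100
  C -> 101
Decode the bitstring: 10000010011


Decoding step by step:
Bits 100 -> A
Bits 00 -> H
Bits 010 -> B
Bits 011 -> G


Decoded message: AHBG


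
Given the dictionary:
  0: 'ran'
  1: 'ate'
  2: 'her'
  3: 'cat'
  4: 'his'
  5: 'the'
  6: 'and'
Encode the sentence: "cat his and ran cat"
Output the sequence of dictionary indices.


Look up each word in the dictionary:
  'cat' -> 3
  'his' -> 4
  'and' -> 6
  'ran' -> 0
  'cat' -> 3

Encoded: [3, 4, 6, 0, 3]


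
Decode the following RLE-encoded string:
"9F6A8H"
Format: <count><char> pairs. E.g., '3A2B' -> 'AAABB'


Expanding each <count><char> pair:
  9F -> 'FFFFFFFFF'
  6A -> 'AAAAAA'
  8H -> 'HHHHHHHH'

Decoded = FFFFFFFFFAAAAAAHHHHHHHH


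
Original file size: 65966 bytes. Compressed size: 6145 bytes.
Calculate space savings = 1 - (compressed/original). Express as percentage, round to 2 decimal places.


ratio = compressed/original = 6145/65966 = 0.093154
savings = 1 - ratio = 1 - 0.093154 = 0.906846
as a percentage: 0.906846 * 100 = 90.68%

Space savings = 1 - 6145/65966 = 90.68%


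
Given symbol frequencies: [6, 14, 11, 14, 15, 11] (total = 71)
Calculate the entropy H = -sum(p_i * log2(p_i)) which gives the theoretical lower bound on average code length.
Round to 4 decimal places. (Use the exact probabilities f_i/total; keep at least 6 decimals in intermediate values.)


Per-symbol terms -p_i * log2(p_i) with p_i = f_i/71:
  p = 6/71 = 0.084507: log2(p) = -3.564785, -p*log2(p) = 0.301249
  p = 14/71 = 0.197183: log2(p) = -2.342392, -p*log2(p) = 0.461880
  p = 11/71 = 0.154930: log2(p) = -2.690316, -p*log2(p) = 0.416809
  p = 14/71 = 0.197183: log2(p) = -2.342392, -p*log2(p) = 0.461880
  p = 15/71 = 0.211268: log2(p) = -2.242857, -p*log2(p) = 0.473843
  p = 11/71 = 0.154930: log2(p) = -2.690316, -p*log2(p) = 0.416809
H = 0.301249 + 0.461880 + 0.416809 + 0.461880 + 0.473843 + 0.416809 = 2.532470

H = 2.5325 bits/symbol


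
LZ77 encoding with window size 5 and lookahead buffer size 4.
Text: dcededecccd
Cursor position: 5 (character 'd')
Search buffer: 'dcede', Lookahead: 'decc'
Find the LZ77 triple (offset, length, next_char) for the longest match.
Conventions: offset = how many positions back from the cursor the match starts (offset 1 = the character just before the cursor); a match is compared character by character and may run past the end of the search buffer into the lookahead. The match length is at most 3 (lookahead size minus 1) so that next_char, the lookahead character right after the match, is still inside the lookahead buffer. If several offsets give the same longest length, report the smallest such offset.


Try each offset into the search buffer:
  offset=1 (pos 4, char 'e'): match length 0
  offset=2 (pos 3, char 'd'): match length 2
  offset=3 (pos 2, char 'e'): match length 0
  offset=4 (pos 1, char 'c'): match length 0
  offset=5 (pos 0, char 'd'): match length 1
Longest match has length 2 at offset 2.
next_char = character at position 5 + 2 = 7 -> 'c'

Best match: offset=2, length=2 (matching 'de' starting at position 3)
LZ77 triple: (2, 2, 'c')


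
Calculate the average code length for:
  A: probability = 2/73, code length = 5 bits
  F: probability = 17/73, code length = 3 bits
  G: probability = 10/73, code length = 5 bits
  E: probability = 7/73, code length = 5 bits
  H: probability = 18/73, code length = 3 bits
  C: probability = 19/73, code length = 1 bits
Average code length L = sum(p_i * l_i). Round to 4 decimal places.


Weighted contributions p_i * l_i:
  A: (2/73) * 5 = 10/73
  F: (17/73) * 3 = 51/73
  G: (10/73) * 5 = 50/73
  E: (7/73) * 5 = 35/73
  H: (18/73) * 3 = 54/73
  C: (19/73) * 1 = 19/73
Sum = (10 + 51 + 50 + 35 + 54 + 19)/73 = 219/73

L = 219/73 = 3.0000 bits/symbol


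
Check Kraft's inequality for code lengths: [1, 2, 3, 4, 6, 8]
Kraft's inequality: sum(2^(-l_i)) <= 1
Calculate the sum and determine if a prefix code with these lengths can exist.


Sum = 2^(-1) + 2^(-2) + 2^(-3) + 2^(-4) + 2^(-6) + 2^(-8)
    = 0.5 + 0.25 + 0.125 + 0.0625 + 0.015625 + 0.00390625
    = 245/256 = 0.95703125
Since 0.95703125 <= 1, Kraft's inequality IS satisfied.
A prefix code with these lengths CAN exist.

Kraft sum = 0.95703125. Satisfied.


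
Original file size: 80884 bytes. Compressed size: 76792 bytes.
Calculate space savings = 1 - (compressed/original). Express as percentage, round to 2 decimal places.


ratio = compressed/original = 76792/80884 = 0.949409
savings = 1 - ratio = 1 - 0.949409 = 0.050591
as a percentage: 0.050591 * 100 = 5.06%

Space savings = 1 - 76792/80884 = 5.06%


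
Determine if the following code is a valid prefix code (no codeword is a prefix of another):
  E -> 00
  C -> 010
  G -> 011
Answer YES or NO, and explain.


Checking each pair (does one codeword prefix another?):
  E='00' vs C='010': no prefix
  E='00' vs G='011': no prefix
  C='010' vs E='00': no prefix
  C='010' vs G='011': no prefix
  G='011' vs E='00': no prefix
  G='011' vs C='010': no prefix
No violation found over all pairs.

YES -- this is a valid prefix code. No codeword is a prefix of any other codeword.


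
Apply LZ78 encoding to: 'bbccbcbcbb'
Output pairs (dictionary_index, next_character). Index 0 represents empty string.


LZ78 encoding steps:
Dictionary: {0: ''}
Step 1: w='' (idx 0), next='b' -> output (0, 'b'), add 'b' as idx 1
Step 2: w='b' (idx 1), next='c' -> output (1, 'c'), add 'bc' as idx 2
Step 3: w='' (idx 0), next='c' -> output (0, 'c'), add 'c' as idx 3
Step 4: w='bc' (idx 2), next='b' -> output (2, 'b'), add 'bcb' as idx 4
Step 5: w='c' (idx 3), next='b' -> output (3, 'b'), add 'cb' as idx 5
Step 6: w='b' (idx 1), end of input -> output (1, '')


Encoded: [(0, 'b'), (1, 'c'), (0, 'c'), (2, 'b'), (3, 'b'), (1, '')]


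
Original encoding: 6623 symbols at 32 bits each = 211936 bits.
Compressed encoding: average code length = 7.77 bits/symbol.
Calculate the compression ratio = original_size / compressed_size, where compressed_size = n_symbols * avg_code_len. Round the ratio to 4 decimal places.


original_size = n_symbols * orig_bits = 6623 * 32 = 211936 bits
compressed_size = n_symbols * avg_code_len = 6623 * 7.77 = 51460.71 bits
ratio = original_size / compressed_size = 211936 / 51460.71 = 4.1184

Compression ratio = 4.1184


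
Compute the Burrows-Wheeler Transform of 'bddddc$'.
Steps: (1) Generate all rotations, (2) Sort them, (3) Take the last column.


Rotations (sorted):
  0: $bddddc -> last char: c
  1: bddddc$ -> last char: $
  2: c$bdddd -> last char: d
  3: dc$bddd -> last char: d
  4: ddc$bdd -> last char: d
  5: dddc$bd -> last char: d
  6: ddddc$b -> last char: b


BWT = c$ddddb


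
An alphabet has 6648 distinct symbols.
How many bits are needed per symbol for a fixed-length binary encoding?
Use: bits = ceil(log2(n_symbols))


log2(6648) = 12.6987
Bracket: 2^12 = 4096 < 6648 <= 2^13 = 8192
So ceil(log2(6648)) = 13

bits = ceil(log2(6648)) = ceil(12.6987) = 13 bits


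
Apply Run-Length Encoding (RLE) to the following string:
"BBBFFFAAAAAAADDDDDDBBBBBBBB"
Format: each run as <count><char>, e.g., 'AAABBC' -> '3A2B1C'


Scanning runs left to right:
  i=0: run of 'B' x 3 -> '3B'
  i=3: run of 'F' x 3 -> '3F'
  i=6: run of 'A' x 7 -> '7A'
  i=13: run of 'D' x 6 -> '6D'
  i=19: run of 'B' x 8 -> '8B'

RLE = 3B3F7A6D8B


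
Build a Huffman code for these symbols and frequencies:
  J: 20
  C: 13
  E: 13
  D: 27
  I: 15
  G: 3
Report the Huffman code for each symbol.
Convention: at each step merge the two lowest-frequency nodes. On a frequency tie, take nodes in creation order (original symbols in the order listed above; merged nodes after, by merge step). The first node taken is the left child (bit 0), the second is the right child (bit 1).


Huffman tree construction:
Step 1: Merge G(3) + C(13) = 16
Step 2: Merge E(13) + I(15) = 28
Step 3: Merge (G+C)(16) + J(20) = 36
Step 4: Merge D(27) + (E+I)(28) = 55
Step 5: Merge ((G+C)+J)(36) + (D+(E+I))(55) = 91
Read each symbol's code off the tree from the root (left child = 0, right child = 1).

Codes:
  J: 01 (length 2)
  C: 001 (length 3)
  E: 110 (length 3)
  D: 10 (length 2)
  I: 111 (length 3)
  G: 000 (length 3)
Average code length: 226/91 = 2.4835 bits/symbol


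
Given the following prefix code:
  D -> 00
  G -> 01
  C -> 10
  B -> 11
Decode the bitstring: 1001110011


Decoding step by step:
Bits 10 -> C
Bits 01 -> G
Bits 11 -> B
Bits 00 -> D
Bits 11 -> B


Decoded message: CGBDB


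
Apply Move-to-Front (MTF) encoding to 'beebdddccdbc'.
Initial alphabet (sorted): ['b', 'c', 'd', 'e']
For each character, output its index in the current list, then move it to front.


MTF encoding:
'b': index 0 in ['b', 'c', 'd', 'e'] -> ['b', 'c', 'd', 'e']
'e': index 3 in ['b', 'c', 'd', 'e'] -> ['e', 'b', 'c', 'd']
'e': index 0 in ['e', 'b', 'c', 'd'] -> ['e', 'b', 'c', 'd']
'b': index 1 in ['e', 'b', 'c', 'd'] -> ['b', 'e', 'c', 'd']
'd': index 3 in ['b', 'e', 'c', 'd'] -> ['d', 'b', 'e', 'c']
'd': index 0 in ['d', 'b', 'e', 'c'] -> ['d', 'b', 'e', 'c']
'd': index 0 in ['d', 'b', 'e', 'c'] -> ['d', 'b', 'e', 'c']
'c': index 3 in ['d', 'b', 'e', 'c'] -> ['c', 'd', 'b', 'e']
'c': index 0 in ['c', 'd', 'b', 'e'] -> ['c', 'd', 'b', 'e']
'd': index 1 in ['c', 'd', 'b', 'e'] -> ['d', 'c', 'b', 'e']
'b': index 2 in ['d', 'c', 'b', 'e'] -> ['b', 'd', 'c', 'e']
'c': index 2 in ['b', 'd', 'c', 'e'] -> ['c', 'b', 'd', 'e']


Output: [0, 3, 0, 1, 3, 0, 0, 3, 0, 1, 2, 2]


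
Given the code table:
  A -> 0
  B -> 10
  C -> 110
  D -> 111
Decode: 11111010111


Decoding:
111 -> D
110 -> C
10 -> B
111 -> D


Result: DCBD


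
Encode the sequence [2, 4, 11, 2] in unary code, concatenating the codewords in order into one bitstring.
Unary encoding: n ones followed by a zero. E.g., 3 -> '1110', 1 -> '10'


Encode each number as n ones followed by a terminating 0:
  2 -> 110 (3 bits)
  4 -> 11110 (5 bits)
  11 -> 111111111110 (12 bits)
  2 -> 110 (3 bits)
Total length = 3 + 5 + 12 + 3 = 23 bits.

Unary([2, 4, 11, 2]) = 11011110111111111110110 (23 bits)


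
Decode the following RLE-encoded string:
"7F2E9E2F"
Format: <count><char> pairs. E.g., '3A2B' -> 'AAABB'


Expanding each <count><char> pair:
  7F -> 'FFFFFFF'
  2E -> 'EE'
  9E -> 'EEEEEEEEE'
  2F -> 'FF'

Decoded = FFFFFFFEEEEEEEEEEEFF


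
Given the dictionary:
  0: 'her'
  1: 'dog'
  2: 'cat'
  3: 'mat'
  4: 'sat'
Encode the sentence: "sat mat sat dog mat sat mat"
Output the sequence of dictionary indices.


Look up each word in the dictionary:
  'sat' -> 4
  'mat' -> 3
  'sat' -> 4
  'dog' -> 1
  'mat' -> 3
  'sat' -> 4
  'mat' -> 3

Encoded: [4, 3, 4, 1, 3, 4, 3]


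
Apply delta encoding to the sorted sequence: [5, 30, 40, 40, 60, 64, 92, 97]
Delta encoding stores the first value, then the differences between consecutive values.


First value: 5
Deltas:
  30 - 5 = 25
  40 - 30 = 10
  40 - 40 = 0
  60 - 40 = 20
  64 - 60 = 4
  92 - 64 = 28
  97 - 92 = 5


Delta encoded: [5, 25, 10, 0, 20, 4, 28, 5]


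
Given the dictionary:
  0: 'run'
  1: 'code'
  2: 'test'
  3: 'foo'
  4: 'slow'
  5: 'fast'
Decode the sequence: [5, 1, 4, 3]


Look up each index in the dictionary:
  5 -> 'fast'
  1 -> 'code'
  4 -> 'slow'
  3 -> 'foo'

Decoded: "fast code slow foo"


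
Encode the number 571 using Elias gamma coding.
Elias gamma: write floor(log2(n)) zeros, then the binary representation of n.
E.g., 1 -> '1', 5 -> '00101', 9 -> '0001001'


num_bits = floor(log2(571)) + 1 = 10
leading_zeros = num_bits - 1 = 9
binary(571) = 1000111011

Elias gamma(571) = '000000000' + '1000111011' = 0000000001000111011 (19 bits)


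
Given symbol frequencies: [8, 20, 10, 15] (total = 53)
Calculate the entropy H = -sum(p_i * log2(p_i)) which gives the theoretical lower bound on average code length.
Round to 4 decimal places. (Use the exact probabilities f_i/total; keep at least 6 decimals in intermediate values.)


Per-symbol terms -p_i * log2(p_i) with p_i = f_i/53:
  p = 8/53 = 0.150943: log2(p) = -2.727920, -p*log2(p) = 0.411762
  p = 20/53 = 0.377358: log2(p) = -1.405992, -p*log2(p) = 0.530563
  p = 10/53 = 0.188679: log2(p) = -2.405992, -p*log2(p) = 0.453961
  p = 15/53 = 0.283019: log2(p) = -1.821030, -p*log2(p) = 0.515386
H = 0.411762 + 0.530563 + 0.453961 + 0.515386 = 1.911672

H = 1.9117 bits/symbol


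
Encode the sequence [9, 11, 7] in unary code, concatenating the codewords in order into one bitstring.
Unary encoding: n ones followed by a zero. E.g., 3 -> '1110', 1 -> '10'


Encode each number as n ones followed by a terminating 0:
  9 -> 1111111110 (10 bits)
  11 -> 111111111110 (12 bits)
  7 -> 11111110 (8 bits)
Total length = 10 + 12 + 8 = 30 bits.

Unary([9, 11, 7]) = 111111111011111111111011111110 (30 bits)


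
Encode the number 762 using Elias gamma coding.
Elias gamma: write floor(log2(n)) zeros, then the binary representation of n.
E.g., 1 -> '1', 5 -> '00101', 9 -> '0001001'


num_bits = floor(log2(762)) + 1 = 10
leading_zeros = num_bits - 1 = 9
binary(762) = 1011111010

Elias gamma(762) = '000000000' + '1011111010' = 0000000001011111010 (19 bits)


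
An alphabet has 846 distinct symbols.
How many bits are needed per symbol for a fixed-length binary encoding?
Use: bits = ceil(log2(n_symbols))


log2(846) = 9.7245
Bracket: 2^9 = 512 < 846 <= 2^10 = 1024
So ceil(log2(846)) = 10

bits = ceil(log2(846)) = ceil(9.7245) = 10 bits


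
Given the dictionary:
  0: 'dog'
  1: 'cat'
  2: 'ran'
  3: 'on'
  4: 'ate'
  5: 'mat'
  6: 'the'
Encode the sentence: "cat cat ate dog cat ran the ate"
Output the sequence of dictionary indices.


Look up each word in the dictionary:
  'cat' -> 1
  'cat' -> 1
  'ate' -> 4
  'dog' -> 0
  'cat' -> 1
  'ran' -> 2
  'the' -> 6
  'ate' -> 4

Encoded: [1, 1, 4, 0, 1, 2, 6, 4]


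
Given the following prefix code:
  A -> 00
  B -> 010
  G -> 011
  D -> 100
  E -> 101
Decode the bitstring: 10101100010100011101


Decoding step by step:
Bits 101 -> E
Bits 011 -> G
Bits 00 -> A
Bits 010 -> B
Bits 100 -> D
Bits 011 -> G
Bits 101 -> E


Decoded message: EGABDGE


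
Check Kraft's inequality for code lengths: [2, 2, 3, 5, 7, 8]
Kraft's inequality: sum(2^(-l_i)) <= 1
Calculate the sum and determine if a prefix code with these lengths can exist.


Sum = 2^(-2) + 2^(-2) + 2^(-3) + 2^(-5) + 2^(-7) + 2^(-8)
    = 0.25 + 0.25 + 0.125 + 0.03125 + 0.0078125 + 0.00390625
    = 171/256 = 0.66796875
Since 0.66796875 <= 1, Kraft's inequality IS satisfied.
A prefix code with these lengths CAN exist.

Kraft sum = 0.66796875. Satisfied.


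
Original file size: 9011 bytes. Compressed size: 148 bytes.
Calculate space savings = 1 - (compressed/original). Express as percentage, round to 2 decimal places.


ratio = compressed/original = 148/9011 = 0.016424
savings = 1 - ratio = 1 - 0.016424 = 0.983576
as a percentage: 0.983576 * 100 = 98.36%

Space savings = 1 - 148/9011 = 98.36%


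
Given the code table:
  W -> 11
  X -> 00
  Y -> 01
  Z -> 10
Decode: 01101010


Decoding:
01 -> Y
10 -> Z
10 -> Z
10 -> Z


Result: YZZZ


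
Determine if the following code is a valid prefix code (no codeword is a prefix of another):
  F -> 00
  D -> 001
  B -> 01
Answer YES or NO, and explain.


Checking each pair (does one codeword prefix another?):
  F='00' vs D='001': prefix -- VIOLATION

NO -- this is NOT a valid prefix code. F (00) is a prefix of D (001).


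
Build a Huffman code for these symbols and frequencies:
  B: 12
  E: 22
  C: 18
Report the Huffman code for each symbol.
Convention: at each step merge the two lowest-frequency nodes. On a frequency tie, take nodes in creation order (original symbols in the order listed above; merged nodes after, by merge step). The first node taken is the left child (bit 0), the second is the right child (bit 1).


Huffman tree construction:
Step 1: Merge B(12) + C(18) = 30
Step 2: Merge E(22) + (B+C)(30) = 52
Read each symbol's code off the tree from the root (left child = 0, right child = 1).

Codes:
  B: 10 (length 2)
  E: 0 (length 1)
  C: 11 (length 2)
Average code length: 82/52 = 1.5769 bits/symbol


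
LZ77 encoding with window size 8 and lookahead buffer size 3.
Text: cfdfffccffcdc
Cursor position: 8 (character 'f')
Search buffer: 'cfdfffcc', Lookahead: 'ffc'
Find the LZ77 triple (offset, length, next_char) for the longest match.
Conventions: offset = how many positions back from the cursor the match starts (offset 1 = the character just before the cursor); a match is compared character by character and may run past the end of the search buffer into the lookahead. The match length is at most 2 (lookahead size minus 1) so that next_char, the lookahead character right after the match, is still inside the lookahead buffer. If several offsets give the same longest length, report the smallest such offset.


Try each offset into the search buffer:
  offset=1 (pos 7, char 'c'): match length 0
  offset=2 (pos 6, char 'c'): match length 0
  offset=3 (pos 5, char 'f'): match length 1
  offset=4 (pos 4, char 'f'): match length 2
  offset=5 (pos 3, char 'f'): match length 2
  offset=6 (pos 2, char 'd'): match length 0
  offset=7 (pos 1, char 'f'): match length 1
  offset=8 (pos 0, char 'c'): match length 0
Longest match has length 2, found at offsets 4, 5; take the smallest, offset 4.
next_char = character at position 8 + 2 = 10 -> 'c'

Best match: offset=4, length=2 (matching 'ff' starting at position 4)
LZ77 triple: (4, 2, 'c')


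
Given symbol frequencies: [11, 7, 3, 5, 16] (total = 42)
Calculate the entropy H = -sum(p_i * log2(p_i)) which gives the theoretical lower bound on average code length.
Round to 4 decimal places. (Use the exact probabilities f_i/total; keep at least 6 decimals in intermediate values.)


Per-symbol terms -p_i * log2(p_i) with p_i = f_i/42:
  p = 11/42 = 0.261905: log2(p) = -1.932886, -p*log2(p) = 0.506232
  p = 7/42 = 0.166667: log2(p) = -2.584963, -p*log2(p) = 0.430827
  p = 3/42 = 0.071429: log2(p) = -3.807355, -p*log2(p) = 0.271954
  p = 5/42 = 0.119048: log2(p) = -3.070389, -p*log2(p) = 0.365523
  p = 16/42 = 0.380952: log2(p) = -1.392317, -p*log2(p) = 0.530407
H = 0.506232 + 0.430827 + 0.271954 + 0.365523 + 0.530407 = 2.104943

H = 2.1049 bits/symbol


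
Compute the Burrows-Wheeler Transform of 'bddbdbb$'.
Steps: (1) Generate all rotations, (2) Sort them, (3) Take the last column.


Rotations (sorted):
  0: $bddbdbb -> last char: b
  1: b$bddbdb -> last char: b
  2: bb$bddbd -> last char: d
  3: bdbb$bdd -> last char: d
  4: bddbdbb$ -> last char: $
  5: dbb$bddb -> last char: b
  6: dbdbb$bd -> last char: d
  7: ddbdbb$b -> last char: b


BWT = bbdd$bdb


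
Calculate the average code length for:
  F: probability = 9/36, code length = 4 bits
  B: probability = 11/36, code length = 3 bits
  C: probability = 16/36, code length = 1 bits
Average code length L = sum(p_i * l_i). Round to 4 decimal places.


Weighted contributions p_i * l_i:
  F: (9/36) * 4 = 36/36
  B: (11/36) * 3 = 33/36
  C: (16/36) * 1 = 16/36
Sum = (36 + 33 + 16)/36 = 85/36

L = 85/36 = 2.3611 bits/symbol


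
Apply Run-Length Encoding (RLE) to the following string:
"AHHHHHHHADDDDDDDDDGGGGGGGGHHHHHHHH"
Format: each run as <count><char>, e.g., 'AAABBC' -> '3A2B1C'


Scanning runs left to right:
  i=0: run of 'A' x 1 -> '1A'
  i=1: run of 'H' x 7 -> '7H'
  i=8: run of 'A' x 1 -> '1A'
  i=9: run of 'D' x 9 -> '9D'
  i=18: run of 'G' x 8 -> '8G'
  i=26: run of 'H' x 8 -> '8H'

RLE = 1A7H1A9D8G8H


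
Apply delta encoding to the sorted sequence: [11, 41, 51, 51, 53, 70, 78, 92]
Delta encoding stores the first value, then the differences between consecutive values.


First value: 11
Deltas:
  41 - 11 = 30
  51 - 41 = 10
  51 - 51 = 0
  53 - 51 = 2
  70 - 53 = 17
  78 - 70 = 8
  92 - 78 = 14


Delta encoded: [11, 30, 10, 0, 2, 17, 8, 14]


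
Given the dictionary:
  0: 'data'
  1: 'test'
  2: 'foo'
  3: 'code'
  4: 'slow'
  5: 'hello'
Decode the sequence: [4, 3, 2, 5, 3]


Look up each index in the dictionary:
  4 -> 'slow'
  3 -> 'code'
  2 -> 'foo'
  5 -> 'hello'
  3 -> 'code'

Decoded: "slow code foo hello code"


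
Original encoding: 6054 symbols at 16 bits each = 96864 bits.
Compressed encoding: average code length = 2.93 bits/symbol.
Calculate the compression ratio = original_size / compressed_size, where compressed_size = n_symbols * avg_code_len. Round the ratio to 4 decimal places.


original_size = n_symbols * orig_bits = 6054 * 16 = 96864 bits
compressed_size = n_symbols * avg_code_len = 6054 * 2.93 = 17738.22 bits
ratio = original_size / compressed_size = 96864 / 17738.22 = 5.4608

Compression ratio = 5.4608


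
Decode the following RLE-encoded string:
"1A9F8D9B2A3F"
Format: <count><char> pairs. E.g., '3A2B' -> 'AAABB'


Expanding each <count><char> pair:
  1A -> 'A'
  9F -> 'FFFFFFFFF'
  8D -> 'DDDDDDDD'
  9B -> 'BBBBBBBBB'
  2A -> 'AA'
  3F -> 'FFF'

Decoded = AFFFFFFFFFDDDDDDDDBBBBBBBBBAAFFF


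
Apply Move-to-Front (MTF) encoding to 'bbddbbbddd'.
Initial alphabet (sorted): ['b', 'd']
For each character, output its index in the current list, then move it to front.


MTF encoding:
'b': index 0 in ['b', 'd'] -> ['b', 'd']
'b': index 0 in ['b', 'd'] -> ['b', 'd']
'd': index 1 in ['b', 'd'] -> ['d', 'b']
'd': index 0 in ['d', 'b'] -> ['d', 'b']
'b': index 1 in ['d', 'b'] -> ['b', 'd']
'b': index 0 in ['b', 'd'] -> ['b', 'd']
'b': index 0 in ['b', 'd'] -> ['b', 'd']
'd': index 1 in ['b', 'd'] -> ['d', 'b']
'd': index 0 in ['d', 'b'] -> ['d', 'b']
'd': index 0 in ['d', 'b'] -> ['d', 'b']


Output: [0, 0, 1, 0, 1, 0, 0, 1, 0, 0]


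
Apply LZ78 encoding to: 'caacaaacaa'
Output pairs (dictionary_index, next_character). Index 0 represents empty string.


LZ78 encoding steps:
Dictionary: {0: ''}
Step 1: w='' (idx 0), next='c' -> output (0, 'c'), add 'c' as idx 1
Step 2: w='' (idx 0), next='a' -> output (0, 'a'), add 'a' as idx 2
Step 3: w='a' (idx 2), next='c' -> output (2, 'c'), add 'ac' as idx 3
Step 4: w='a' (idx 2), next='a' -> output (2, 'a'), add 'aa' as idx 4
Step 5: w='ac' (idx 3), next='a' -> output (3, 'a'), add 'aca' as idx 5
Step 6: w='a' (idx 2), end of input -> output (2, '')


Encoded: [(0, 'c'), (0, 'a'), (2, 'c'), (2, 'a'), (3, 'a'), (2, '')]


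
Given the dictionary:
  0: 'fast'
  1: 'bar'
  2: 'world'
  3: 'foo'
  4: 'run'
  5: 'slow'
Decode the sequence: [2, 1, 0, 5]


Look up each index in the dictionary:
  2 -> 'world'
  1 -> 'bar'
  0 -> 'fast'
  5 -> 'slow'

Decoded: "world bar fast slow"


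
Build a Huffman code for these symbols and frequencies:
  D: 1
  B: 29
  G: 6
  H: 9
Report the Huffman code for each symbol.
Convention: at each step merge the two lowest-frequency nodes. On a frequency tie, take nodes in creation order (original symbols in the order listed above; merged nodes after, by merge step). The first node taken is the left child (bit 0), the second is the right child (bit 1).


Huffman tree construction:
Step 1: Merge D(1) + G(6) = 7
Step 2: Merge (D+G)(7) + H(9) = 16
Step 3: Merge ((D+G)+H)(16) + B(29) = 45
Read each symbol's code off the tree from the root (left child = 0, right child = 1).

Codes:
  D: 000 (length 3)
  B: 1 (length 1)
  G: 001 (length 3)
  H: 01 (length 2)
Average code length: 68/45 = 1.5111 bits/symbol


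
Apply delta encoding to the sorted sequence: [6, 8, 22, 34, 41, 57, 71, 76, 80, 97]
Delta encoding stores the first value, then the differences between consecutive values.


First value: 6
Deltas:
  8 - 6 = 2
  22 - 8 = 14
  34 - 22 = 12
  41 - 34 = 7
  57 - 41 = 16
  71 - 57 = 14
  76 - 71 = 5
  80 - 76 = 4
  97 - 80 = 17


Delta encoded: [6, 2, 14, 12, 7, 16, 14, 5, 4, 17]


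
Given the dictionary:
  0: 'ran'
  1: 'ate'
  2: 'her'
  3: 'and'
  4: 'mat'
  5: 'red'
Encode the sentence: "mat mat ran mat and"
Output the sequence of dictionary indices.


Look up each word in the dictionary:
  'mat' -> 4
  'mat' -> 4
  'ran' -> 0
  'mat' -> 4
  'and' -> 3

Encoded: [4, 4, 0, 4, 3]


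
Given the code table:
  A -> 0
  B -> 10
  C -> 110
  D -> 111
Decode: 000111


Decoding:
0 -> A
0 -> A
0 -> A
111 -> D


Result: AAAD


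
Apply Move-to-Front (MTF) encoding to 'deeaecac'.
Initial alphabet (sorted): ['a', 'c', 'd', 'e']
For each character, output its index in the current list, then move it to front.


MTF encoding:
'd': index 2 in ['a', 'c', 'd', 'e'] -> ['d', 'a', 'c', 'e']
'e': index 3 in ['d', 'a', 'c', 'e'] -> ['e', 'd', 'a', 'c']
'e': index 0 in ['e', 'd', 'a', 'c'] -> ['e', 'd', 'a', 'c']
'a': index 2 in ['e', 'd', 'a', 'c'] -> ['a', 'e', 'd', 'c']
'e': index 1 in ['a', 'e', 'd', 'c'] -> ['e', 'a', 'd', 'c']
'c': index 3 in ['e', 'a', 'd', 'c'] -> ['c', 'e', 'a', 'd']
'a': index 2 in ['c', 'e', 'a', 'd'] -> ['a', 'c', 'e', 'd']
'c': index 1 in ['a', 'c', 'e', 'd'] -> ['c', 'a', 'e', 'd']


Output: [2, 3, 0, 2, 1, 3, 2, 1]


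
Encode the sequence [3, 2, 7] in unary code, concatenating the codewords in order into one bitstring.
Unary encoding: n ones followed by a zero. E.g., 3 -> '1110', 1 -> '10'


Encode each number as n ones followed by a terminating 0:
  3 -> 1110 (4 bits)
  2 -> 110 (3 bits)
  7 -> 11111110 (8 bits)
Total length = 4 + 3 + 8 = 15 bits.

Unary([3, 2, 7]) = 111011011111110 (15 bits)


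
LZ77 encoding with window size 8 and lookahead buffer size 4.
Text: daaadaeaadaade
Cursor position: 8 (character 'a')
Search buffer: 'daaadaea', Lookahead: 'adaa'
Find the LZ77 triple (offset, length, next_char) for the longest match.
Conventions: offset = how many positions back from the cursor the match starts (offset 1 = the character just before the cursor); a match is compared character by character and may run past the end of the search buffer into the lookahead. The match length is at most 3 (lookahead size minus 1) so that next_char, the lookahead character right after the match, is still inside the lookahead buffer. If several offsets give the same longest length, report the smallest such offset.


Try each offset into the search buffer:
  offset=1 (pos 7, char 'a'): match length 1
  offset=2 (pos 6, char 'e'): match length 0
  offset=3 (pos 5, char 'a'): match length 1
  offset=4 (pos 4, char 'd'): match length 0
  offset=5 (pos 3, char 'a'): match length 3
  offset=6 (pos 2, char 'a'): match length 1
  offset=7 (pos 1, char 'a'): match length 1
  offset=8 (pos 0, char 'd'): match length 0
Longest match has length 3 at offset 5.
next_char = character at position 8 + 3 = 11 -> 'a'

Best match: offset=5, length=3 (matching 'ada' starting at position 3)
LZ77 triple: (5, 3, 'a')


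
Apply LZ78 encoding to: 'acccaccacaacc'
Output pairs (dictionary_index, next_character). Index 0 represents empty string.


LZ78 encoding steps:
Dictionary: {0: ''}
Step 1: w='' (idx 0), next='a' -> output (0, 'a'), add 'a' as idx 1
Step 2: w='' (idx 0), next='c' -> output (0, 'c'), add 'c' as idx 2
Step 3: w='c' (idx 2), next='c' -> output (2, 'c'), add 'cc' as idx 3
Step 4: w='a' (idx 1), next='c' -> output (1, 'c'), add 'ac' as idx 4
Step 5: w='c' (idx 2), next='a' -> output (2, 'a'), add 'ca' as idx 5
Step 6: w='ca' (idx 5), next='a' -> output (5, 'a'), add 'caa' as idx 6
Step 7: w='cc' (idx 3), end of input -> output (3, '')


Encoded: [(0, 'a'), (0, 'c'), (2, 'c'), (1, 'c'), (2, 'a'), (5, 'a'), (3, '')]


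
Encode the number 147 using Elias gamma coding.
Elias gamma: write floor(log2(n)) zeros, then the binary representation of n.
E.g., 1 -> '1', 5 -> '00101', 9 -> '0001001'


num_bits = floor(log2(147)) + 1 = 8
leading_zeros = num_bits - 1 = 7
binary(147) = 10010011

Elias gamma(147) = '0000000' + '10010011' = 000000010010011 (15 bits)


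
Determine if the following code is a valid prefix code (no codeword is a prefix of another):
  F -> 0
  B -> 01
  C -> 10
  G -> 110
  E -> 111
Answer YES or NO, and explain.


Checking each pair (does one codeword prefix another?):
  F='0' vs B='01': prefix -- VIOLATION

NO -- this is NOT a valid prefix code. F (0) is a prefix of B (01).


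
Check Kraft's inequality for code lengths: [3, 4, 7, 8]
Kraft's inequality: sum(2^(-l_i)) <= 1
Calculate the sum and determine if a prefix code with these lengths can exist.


Sum = 2^(-3) + 2^(-4) + 2^(-7) + 2^(-8)
    = 0.125 + 0.0625 + 0.0078125 + 0.00390625
    = 51/256 = 0.19921875
Since 0.19921875 <= 1, Kraft's inequality IS satisfied.
A prefix code with these lengths CAN exist.

Kraft sum = 0.19921875. Satisfied.


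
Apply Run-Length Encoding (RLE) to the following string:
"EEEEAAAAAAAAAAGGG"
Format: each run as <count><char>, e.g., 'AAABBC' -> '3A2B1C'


Scanning runs left to right:
  i=0: run of 'E' x 4 -> '4E'
  i=4: run of 'A' x 10 -> '10A'
  i=14: run of 'G' x 3 -> '3G'

RLE = 4E10A3G


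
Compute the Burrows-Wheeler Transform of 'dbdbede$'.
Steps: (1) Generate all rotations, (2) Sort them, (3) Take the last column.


Rotations (sorted):
  0: $dbdbede -> last char: e
  1: bdbede$d -> last char: d
  2: bede$dbd -> last char: d
  3: dbdbede$ -> last char: $
  4: dbede$db -> last char: b
  5: de$dbdbe -> last char: e
  6: e$dbdbed -> last char: d
  7: ede$dbdb -> last char: b


BWT = edd$bedb


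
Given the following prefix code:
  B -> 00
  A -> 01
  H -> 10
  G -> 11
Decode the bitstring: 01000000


Decoding step by step:
Bits 01 -> A
Bits 00 -> B
Bits 00 -> B
Bits 00 -> B


Decoded message: ABBB


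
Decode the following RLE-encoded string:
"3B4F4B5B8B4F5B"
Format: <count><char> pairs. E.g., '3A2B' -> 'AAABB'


Expanding each <count><char> pair:
  3B -> 'BBB'
  4F -> 'FFFF'
  4B -> 'BBBB'
  5B -> 'BBBBB'
  8B -> 'BBBBBBBB'
  4F -> 'FFFF'
  5B -> 'BBBBB'

Decoded = BBBFFFFBBBBBBBBBBBBBBBBBFFFFBBBBB


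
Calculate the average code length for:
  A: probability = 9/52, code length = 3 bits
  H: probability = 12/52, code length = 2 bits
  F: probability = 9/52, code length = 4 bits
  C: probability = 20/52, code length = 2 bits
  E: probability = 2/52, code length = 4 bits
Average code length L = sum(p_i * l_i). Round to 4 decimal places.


Weighted contributions p_i * l_i:
  A: (9/52) * 3 = 27/52
  H: (12/52) * 2 = 24/52
  F: (9/52) * 4 = 36/52
  C: (20/52) * 2 = 40/52
  E: (2/52) * 4 = 8/52
Sum = (27 + 24 + 36 + 40 + 8)/52 = 135/52

L = 135/52 = 2.5962 bits/symbol


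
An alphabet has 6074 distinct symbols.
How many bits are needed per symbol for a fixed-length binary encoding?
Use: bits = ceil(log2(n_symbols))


log2(6074) = 12.5684
Bracket: 2^12 = 4096 < 6074 <= 2^13 = 8192
So ceil(log2(6074)) = 13

bits = ceil(log2(6074)) = ceil(12.5684) = 13 bits


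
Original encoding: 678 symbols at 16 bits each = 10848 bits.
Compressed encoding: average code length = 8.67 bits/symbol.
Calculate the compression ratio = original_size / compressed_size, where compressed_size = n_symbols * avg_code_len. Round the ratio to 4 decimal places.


original_size = n_symbols * orig_bits = 678 * 16 = 10848 bits
compressed_size = n_symbols * avg_code_len = 678 * 8.67 = 5878.26 bits
ratio = original_size / compressed_size = 10848 / 5878.26 = 1.8454

Compression ratio = 1.8454


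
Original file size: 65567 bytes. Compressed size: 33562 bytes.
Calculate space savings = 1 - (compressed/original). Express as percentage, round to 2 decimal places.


ratio = compressed/original = 33562/65567 = 0.511873
savings = 1 - ratio = 1 - 0.511873 = 0.488127
as a percentage: 0.488127 * 100 = 48.81%

Space savings = 1 - 33562/65567 = 48.81%


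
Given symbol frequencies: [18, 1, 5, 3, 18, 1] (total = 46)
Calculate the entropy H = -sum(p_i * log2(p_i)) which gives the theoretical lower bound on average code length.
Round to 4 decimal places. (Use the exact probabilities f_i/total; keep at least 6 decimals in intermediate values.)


Per-symbol terms -p_i * log2(p_i) with p_i = f_i/46:
  p = 18/46 = 0.391304: log2(p) = -1.353637, -p*log2(p) = 0.529684
  p = 1/46 = 0.021739: log2(p) = -5.523562, -p*log2(p) = 0.120077
  p = 5/46 = 0.108696: log2(p) = -3.201634, -p*log2(p) = 0.348004
  p = 3/46 = 0.065217: log2(p) = -3.938599, -p*log2(p) = 0.256865
  p = 18/46 = 0.391304: log2(p) = -1.353637, -p*log2(p) = 0.529684
  p = 1/46 = 0.021739: log2(p) = -5.523562, -p*log2(p) = 0.120077
H = 0.529684 + 0.120077 + 0.348004 + 0.256865 + 0.529684 + 0.120077 = 1.904391

H = 1.9044 bits/symbol


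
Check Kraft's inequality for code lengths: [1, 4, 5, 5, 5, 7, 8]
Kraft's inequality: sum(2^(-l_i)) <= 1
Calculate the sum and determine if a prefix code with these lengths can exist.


Sum = 2^(-1) + 2^(-4) + 2^(-5) + 2^(-5) + 2^(-5) + 2^(-7) + 2^(-8)
    = 0.5 + 0.0625 + 0.03125 + 0.03125 + 0.03125 + 0.0078125 + 0.00390625
    = 171/256 = 0.66796875
Since 0.66796875 <= 1, Kraft's inequality IS satisfied.
A prefix code with these lengths CAN exist.

Kraft sum = 0.66796875. Satisfied.
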